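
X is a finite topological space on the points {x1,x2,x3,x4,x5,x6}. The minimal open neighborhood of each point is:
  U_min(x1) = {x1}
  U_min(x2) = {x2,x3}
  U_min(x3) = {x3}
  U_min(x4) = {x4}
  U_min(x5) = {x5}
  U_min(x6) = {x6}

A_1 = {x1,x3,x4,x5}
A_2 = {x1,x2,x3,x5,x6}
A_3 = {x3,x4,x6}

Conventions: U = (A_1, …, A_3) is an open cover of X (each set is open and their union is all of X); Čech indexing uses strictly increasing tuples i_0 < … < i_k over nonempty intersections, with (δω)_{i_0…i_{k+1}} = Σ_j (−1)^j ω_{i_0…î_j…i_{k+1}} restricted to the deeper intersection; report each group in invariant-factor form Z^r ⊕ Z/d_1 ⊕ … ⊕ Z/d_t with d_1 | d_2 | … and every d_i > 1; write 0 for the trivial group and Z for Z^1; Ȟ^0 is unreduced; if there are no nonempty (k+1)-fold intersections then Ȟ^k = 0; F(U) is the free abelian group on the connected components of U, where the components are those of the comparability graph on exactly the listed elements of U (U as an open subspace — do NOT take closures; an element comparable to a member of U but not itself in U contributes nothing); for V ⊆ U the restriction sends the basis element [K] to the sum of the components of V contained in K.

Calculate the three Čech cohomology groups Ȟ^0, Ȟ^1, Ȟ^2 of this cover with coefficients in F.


Ȟ^0 = Z^5; Ȟ^1 = 0; Ȟ^2 = 0

nonempty overlaps:
  A12={x1,x3,x5} A13={x3,x4} A23={x3,x6}
  A123={x3}
components per intersection:
  A1: {x1} {x3} {x4} {x5}
  A2: {x1} {x2,x3} {x5} {x6}
  A3: {x3} {x4} {x6}
  A12: {x1} {x3} {x5}
  A13: {x3} {x4}
  A23: {x3} {x6}
  A123: {x3}
C dims 11,7,1; δ0: rk 6, SNF 1^6; δ1: rk 1, SNF 1^1
degree 0: 11−6−0 = 5 → Ȟ^0 ≅ Z^5
degree 1: 7−1−6 = 0 → Ȟ^1 ≅ 0
degree 2: 1−0−1 = 0 → Ȟ^2 ≅ 0


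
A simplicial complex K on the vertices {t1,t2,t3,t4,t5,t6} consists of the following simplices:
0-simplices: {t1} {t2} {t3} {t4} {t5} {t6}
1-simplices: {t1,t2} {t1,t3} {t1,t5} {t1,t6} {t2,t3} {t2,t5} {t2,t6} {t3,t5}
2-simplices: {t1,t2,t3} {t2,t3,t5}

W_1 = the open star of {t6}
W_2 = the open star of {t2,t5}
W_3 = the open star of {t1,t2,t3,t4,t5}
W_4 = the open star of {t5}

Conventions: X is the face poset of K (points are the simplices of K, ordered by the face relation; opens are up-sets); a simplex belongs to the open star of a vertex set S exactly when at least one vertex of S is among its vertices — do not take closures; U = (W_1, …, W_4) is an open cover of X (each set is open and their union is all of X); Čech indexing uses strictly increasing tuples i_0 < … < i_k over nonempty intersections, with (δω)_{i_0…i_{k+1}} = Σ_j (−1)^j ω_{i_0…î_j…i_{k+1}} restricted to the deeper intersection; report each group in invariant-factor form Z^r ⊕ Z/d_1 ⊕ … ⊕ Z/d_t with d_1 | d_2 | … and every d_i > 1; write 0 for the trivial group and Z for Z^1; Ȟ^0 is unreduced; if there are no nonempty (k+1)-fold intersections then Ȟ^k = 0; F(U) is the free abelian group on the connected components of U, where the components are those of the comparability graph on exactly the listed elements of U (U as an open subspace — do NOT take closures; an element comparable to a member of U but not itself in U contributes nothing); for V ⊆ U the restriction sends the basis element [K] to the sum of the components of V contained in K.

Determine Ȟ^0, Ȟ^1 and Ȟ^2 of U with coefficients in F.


Ȟ^0 = Z^2,  Ȟ^1 = Z,  Ȟ^2 = 0

nerve simplices:
  W1={{t6},{t1,t6},{t2,t6}} W2={{t2},{t5},{t1,t2},{t1,t5},{t2,t3},{t2,t5},{t2,t6},{t3,t5},{t1,t2,t3},{t2,t3,t5}} W3={{t1},{t2},{t3},{t4},{t5},{t1,t2},{t1,t3},{t1,t5},{t1,t6},{t2,t3},{t2,t5},{t2,t6},{t3,t5},{t1,t2,t3},{t2,t3,t5}} W4={{t5},{t1,t5},{t2,t5},{t3,t5},{t2,t3,t5}}
  W12={{t2,t6}} W13={{t1,t6},{t2,t6}} W23={{t2},{t5},{t1,t2},{t1,t5},{t2,t3},{t2,t5},{t2,t6},{t3,t5},{t1,t2,t3},{t2,t3,t5}} W24={{t5},{t1,t5},{t2,t5},{t3,t5},{t2,t3,t5}} W34={{t5},{t1,t5},{t2,t5},{t3,t5},{t2,t3,t5}}
  W123={{t2,t6}} W234={{t5},{t1,t5},{t2,t5},{t3,t5},{t2,t3,t5}}
components per intersection:
  W1: {{t6},{t1,t6},{t2,t6}}
  W2: {{t2},{t5},{t1,t2},{t1,t5},{t2,t3},{t2,t5},{t2,t6},{t3,t5},{t1,t2,t3},{t2,t3,t5}}
  W3: {{t1},{t2},{t3},{t5},{t1,t2},{t1,t3},{t1,t5},{t1,t6},{t2,t3},{t2,t5},{t2,t6},{t3,t5},{t1,t2,t3},{t2,t3,t5}} {{t4}}
  W4: {{t5},{t1,t5},{t2,t5},{t3,t5},{t2,t3,t5}}
  W12: {{t2,t6}}
  W13: {{t1,t6}} {{t2,t6}}
  W23: {{t2},{t5},{t1,t2},{t1,t5},{t2,t3},{t2,t5},{t2,t6},{t3,t5},{t1,t2,t3},{t2,t3,t5}}
  W24: {{t5},{t1,t5},{t2,t5},{t3,t5},{t2,t3,t5}}
  W34: {{t5},{t1,t5},{t2,t5},{t3,t5},{t2,t3,t5}}
  W123: {{t2,t6}}
  W234: {{t5},{t1,t5},{t2,t5},{t3,t5},{t2,t3,t5}}
C dims 5,6,2; δ0: rk 3, SNF 1^3; δ1: rk 2, SNF 1^2
degree 0: 5−3−0 = 2 → Ȟ^0 ≅ Z^2
degree 1: 6−2−3 = 1 → Ȟ^1 ≅ Z
degree 2: 2−0−2 = 0 → Ȟ^2 ≅ 0


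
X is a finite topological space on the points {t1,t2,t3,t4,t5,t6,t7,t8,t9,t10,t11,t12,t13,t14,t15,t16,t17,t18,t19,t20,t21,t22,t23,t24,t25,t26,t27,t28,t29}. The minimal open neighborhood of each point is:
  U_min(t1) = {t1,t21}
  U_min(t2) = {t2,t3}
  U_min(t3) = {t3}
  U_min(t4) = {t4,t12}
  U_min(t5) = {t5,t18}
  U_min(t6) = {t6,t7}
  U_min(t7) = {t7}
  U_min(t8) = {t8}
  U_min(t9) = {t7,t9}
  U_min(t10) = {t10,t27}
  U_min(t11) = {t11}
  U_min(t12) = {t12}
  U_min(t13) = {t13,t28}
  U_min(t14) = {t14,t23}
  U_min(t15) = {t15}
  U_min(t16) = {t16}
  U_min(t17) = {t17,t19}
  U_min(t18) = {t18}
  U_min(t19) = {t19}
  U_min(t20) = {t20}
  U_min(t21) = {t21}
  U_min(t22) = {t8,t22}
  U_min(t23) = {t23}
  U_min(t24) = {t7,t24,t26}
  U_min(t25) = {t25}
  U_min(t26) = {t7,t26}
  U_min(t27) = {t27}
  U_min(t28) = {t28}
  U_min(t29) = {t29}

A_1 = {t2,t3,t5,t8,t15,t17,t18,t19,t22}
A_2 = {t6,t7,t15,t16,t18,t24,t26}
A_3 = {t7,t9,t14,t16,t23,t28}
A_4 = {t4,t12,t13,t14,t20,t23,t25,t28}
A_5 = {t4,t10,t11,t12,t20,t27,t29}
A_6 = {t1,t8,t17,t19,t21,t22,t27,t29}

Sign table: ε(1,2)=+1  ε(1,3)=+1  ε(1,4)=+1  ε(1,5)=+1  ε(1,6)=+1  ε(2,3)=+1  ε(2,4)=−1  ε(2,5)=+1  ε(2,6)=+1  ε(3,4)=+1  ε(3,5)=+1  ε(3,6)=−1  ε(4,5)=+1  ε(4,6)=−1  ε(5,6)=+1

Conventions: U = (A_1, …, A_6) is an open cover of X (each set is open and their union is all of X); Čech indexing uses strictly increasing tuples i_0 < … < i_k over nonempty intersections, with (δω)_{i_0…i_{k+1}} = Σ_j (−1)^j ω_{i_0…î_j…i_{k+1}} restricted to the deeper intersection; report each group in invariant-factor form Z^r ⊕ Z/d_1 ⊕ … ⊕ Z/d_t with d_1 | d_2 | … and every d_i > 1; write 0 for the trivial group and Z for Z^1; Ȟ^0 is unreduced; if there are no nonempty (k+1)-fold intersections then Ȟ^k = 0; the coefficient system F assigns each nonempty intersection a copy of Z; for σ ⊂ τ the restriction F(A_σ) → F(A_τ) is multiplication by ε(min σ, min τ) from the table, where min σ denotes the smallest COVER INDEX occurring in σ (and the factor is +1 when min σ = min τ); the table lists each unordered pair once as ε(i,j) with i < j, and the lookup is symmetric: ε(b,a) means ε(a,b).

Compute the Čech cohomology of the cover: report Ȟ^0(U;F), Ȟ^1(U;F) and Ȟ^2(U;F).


nerve of the cover:
  A12={t15,t18} A16={t8,t17,t19,t22} A23={t7,t16} A34={t14,t23,t28} A45={t4,t12,t20} A56={t27,t29}
C dims 6,6; δ0: rk 5, SNF 1^5
Ȟ^0 = (6 − 5) − 0 = 1, so Ȟ^0 ≅ Z
Ȟ^1 = (6 − 0) − 5 = 1, so Ȟ^1 ≅ Z
Ȟ^2 = (0 − 0) − 0 = 0, so Ȟ^2 ≅ 0

Ȟ^0 = Z, Ȟ^1 = Z, Ȟ^2 = 0


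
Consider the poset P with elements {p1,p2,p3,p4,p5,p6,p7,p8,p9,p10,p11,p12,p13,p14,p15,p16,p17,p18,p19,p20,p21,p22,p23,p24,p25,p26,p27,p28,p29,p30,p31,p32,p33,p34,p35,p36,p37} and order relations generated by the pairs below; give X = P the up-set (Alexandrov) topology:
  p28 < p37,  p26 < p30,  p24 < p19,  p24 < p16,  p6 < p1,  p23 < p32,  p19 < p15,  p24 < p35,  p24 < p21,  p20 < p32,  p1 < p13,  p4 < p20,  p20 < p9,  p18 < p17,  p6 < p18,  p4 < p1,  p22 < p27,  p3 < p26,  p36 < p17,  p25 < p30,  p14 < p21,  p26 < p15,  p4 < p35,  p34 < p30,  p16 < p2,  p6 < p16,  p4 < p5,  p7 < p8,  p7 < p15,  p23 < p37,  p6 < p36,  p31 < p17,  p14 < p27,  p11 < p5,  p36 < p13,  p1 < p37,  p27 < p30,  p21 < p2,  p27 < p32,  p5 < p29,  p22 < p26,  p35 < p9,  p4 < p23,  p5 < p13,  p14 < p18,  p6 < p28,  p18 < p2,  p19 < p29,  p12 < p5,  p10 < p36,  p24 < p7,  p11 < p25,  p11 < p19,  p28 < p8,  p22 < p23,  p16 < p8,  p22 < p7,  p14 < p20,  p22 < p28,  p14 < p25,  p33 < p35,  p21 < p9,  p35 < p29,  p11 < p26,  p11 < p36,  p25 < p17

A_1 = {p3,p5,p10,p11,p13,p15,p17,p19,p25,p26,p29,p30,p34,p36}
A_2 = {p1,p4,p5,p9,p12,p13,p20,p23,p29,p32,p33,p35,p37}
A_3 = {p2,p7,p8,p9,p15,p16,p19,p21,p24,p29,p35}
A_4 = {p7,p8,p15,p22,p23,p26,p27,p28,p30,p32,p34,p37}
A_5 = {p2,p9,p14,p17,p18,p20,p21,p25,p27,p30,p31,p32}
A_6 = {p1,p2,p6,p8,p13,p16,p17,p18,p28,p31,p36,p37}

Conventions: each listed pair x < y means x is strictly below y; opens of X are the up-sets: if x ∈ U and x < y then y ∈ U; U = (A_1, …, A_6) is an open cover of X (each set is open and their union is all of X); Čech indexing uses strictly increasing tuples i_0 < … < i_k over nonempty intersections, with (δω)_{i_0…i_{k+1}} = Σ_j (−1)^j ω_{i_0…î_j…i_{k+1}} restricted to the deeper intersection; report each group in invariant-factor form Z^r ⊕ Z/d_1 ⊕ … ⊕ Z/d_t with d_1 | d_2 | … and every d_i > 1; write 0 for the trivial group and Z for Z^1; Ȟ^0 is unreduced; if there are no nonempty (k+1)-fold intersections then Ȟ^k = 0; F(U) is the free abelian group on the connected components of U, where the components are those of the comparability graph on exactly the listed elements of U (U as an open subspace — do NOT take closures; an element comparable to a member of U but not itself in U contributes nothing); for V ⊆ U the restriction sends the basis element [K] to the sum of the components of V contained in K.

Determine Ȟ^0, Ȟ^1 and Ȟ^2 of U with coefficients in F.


nerve of the cover:
  A12={p5,p13,p29} A13={p15,p19,p29} A14={p15,p26,p30,p34} A15={p17,p25,p30} A16={p13,p17,p36} A23={p9,p29,p35} A24={p23,p32,p37} A25={p9,p20,p32} A26={p1,p13,p37} A34={p7,p8,p15} A35={p2,p9,p21} A36={p2,p8,p16} A45={p27,p30,p32} A46={p8,p28,p37} A56={p2,p17,p18,p31}
  A123={p29} A126={p13} A134={p15} A145={p30} A156={p17} A235={p9} A245={p32} A246={p37} A346={p8} A356={p2}
components per intersection:
  A1: {p3,p5,p10,p11,p13,p15,p17,p19,p25,p26,p29,p30,p34,p36}
  A2: {p1,p4,p5,p9,p12,p13,p20,p23,p29,p32,p33,p35,p37}
  A3: {p2,p7,p8,p9,p15,p16,p19,p21,p24,p29,p35}
  A4: {p7,p8,p15,p22,p23,p26,p27,p28,p30,p32,p34,p37}
  A5: {p2,p9,p14,p17,p18,p20,p21,p25,p27,p30,p31,p32}
  A6: {p1,p2,p6,p8,p13,p16,p17,p18,p28,p31,p36,p37}
  A12: {p5,p13,p29}
  A13: {p15,p19,p29}
  A14: {p15,p26,p30,p34}
  A15: {p17,p25,p30}
  A16: {p13,p17,p36}
  A23: {p9,p29,p35}
  A24: {p23,p32,p37}
  A25: {p9,p20,p32}
  A26: {p1,p13,p37}
  A34: {p7,p8,p15}
  A35: {p2,p9,p21}
  A36: {p2,p8,p16}
  A45: {p27,p30,p32}
  A46: {p8,p28,p37}
  A56: {p2,p17,p18,p31}
  A123: {p29}
  A126: {p13}
  A134: {p15}
  A145: {p30}
  A156: {p17}
  A235: {p9}
  A245: {p32}
  A246: {p37}
  A346: {p8}
  A356: {p2}
C dims 6,15,10; δ0: rk 5, SNF 1^5; δ1: rk 10, SNF 1^9·2
Ȟ^0 = (6 − 5) − 0 = 1, so Ȟ^0 ≅ Z
Ȟ^1 = (15 − 10) − 5 = 0, so Ȟ^1 ≅ 0
Ȟ^2 = (10 − 0) − 10 = 0 plus torsion [2], so Ȟ^2 ≅ Z/2

Ȟ^0(U;F) ≅ Z, Ȟ^1(U;F) ≅ 0 and Ȟ^2(U;F) ≅ Z/2


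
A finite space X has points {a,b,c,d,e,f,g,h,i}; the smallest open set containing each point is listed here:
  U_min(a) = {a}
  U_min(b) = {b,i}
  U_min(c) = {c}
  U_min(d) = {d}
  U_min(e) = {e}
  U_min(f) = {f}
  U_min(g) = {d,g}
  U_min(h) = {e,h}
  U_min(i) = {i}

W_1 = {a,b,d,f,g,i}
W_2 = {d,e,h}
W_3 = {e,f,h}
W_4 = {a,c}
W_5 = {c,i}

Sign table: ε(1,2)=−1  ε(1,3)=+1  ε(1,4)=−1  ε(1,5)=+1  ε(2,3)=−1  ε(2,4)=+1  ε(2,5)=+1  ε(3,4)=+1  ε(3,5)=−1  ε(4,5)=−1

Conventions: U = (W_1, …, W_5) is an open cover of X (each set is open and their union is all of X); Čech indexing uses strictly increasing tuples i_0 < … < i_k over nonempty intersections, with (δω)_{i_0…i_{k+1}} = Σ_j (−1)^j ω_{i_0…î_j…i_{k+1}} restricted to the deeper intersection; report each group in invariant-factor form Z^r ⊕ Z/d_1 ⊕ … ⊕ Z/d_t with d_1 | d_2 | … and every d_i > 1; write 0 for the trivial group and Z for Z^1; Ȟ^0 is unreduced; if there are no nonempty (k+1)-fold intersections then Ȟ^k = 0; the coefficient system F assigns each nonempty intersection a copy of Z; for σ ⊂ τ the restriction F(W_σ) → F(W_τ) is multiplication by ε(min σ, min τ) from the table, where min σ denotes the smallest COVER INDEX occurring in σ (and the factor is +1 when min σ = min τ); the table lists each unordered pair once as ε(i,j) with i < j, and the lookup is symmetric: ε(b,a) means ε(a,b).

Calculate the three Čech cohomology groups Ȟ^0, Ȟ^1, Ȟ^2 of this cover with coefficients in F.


Ȟ^0 = Z, Ȟ^1 = Z^2 and Ȟ^2 = 0

cover nerve:
  W12={d} W13={f} W14={a} W15={i} W23={e,h} W45={c}
C dims 5,6; δ0: rk 4, SNF 1^4
Ȟ^0: (5−4)−0=1 ⇒ Z
Ȟ^1: (6−0)−4=2 ⇒ Z^2
Ȟ^2: (0−0)−0=0 ⇒ 0


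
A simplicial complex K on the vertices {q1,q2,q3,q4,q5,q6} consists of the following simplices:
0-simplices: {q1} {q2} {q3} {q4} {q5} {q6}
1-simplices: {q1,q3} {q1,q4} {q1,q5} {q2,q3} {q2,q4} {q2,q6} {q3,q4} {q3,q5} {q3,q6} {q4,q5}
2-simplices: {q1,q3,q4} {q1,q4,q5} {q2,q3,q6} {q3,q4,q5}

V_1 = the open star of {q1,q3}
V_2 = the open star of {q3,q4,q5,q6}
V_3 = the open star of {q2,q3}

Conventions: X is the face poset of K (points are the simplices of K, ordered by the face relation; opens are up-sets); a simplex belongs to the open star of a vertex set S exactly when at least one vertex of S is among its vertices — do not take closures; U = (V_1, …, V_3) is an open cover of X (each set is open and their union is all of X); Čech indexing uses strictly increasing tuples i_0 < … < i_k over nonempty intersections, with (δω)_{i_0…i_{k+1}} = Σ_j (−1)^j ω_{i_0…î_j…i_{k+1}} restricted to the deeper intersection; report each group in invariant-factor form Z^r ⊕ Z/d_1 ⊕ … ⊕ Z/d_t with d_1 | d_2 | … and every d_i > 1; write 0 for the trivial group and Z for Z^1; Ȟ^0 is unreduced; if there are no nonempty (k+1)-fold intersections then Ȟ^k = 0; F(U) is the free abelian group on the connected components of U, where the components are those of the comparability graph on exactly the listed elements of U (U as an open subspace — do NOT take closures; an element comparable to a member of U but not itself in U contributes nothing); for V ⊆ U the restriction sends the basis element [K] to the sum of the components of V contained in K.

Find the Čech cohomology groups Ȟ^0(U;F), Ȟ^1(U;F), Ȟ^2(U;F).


nerve simplices:
  V1={{q1},{q3},{q1,q3},{q1,q4},{q1,q5},{q2,q3},{q3,q4},{q3,q5},{q3,q6},{q1,q3,q4},{q1,q4,q5},{q2,q3,q6},{q3,q4,q5}} V2={{q3},{q4},{q5},{q6},{q1,q3},{q1,q4},{q1,q5},{q2,q3},{q2,q4},{q2,q6},{q3,q4},{q3,q5},{q3,q6},{q4,q5},{q1,q3,q4},{q1,q4,q5},{q2,q3,q6},{q3,q4,q5}} V3={{q2},{q3},{q1,q3},{q2,q3},{q2,q4},{q2,q6},{q3,q4},{q3,q5},{q3,q6},{q1,q3,q4},{q2,q3,q6},{q3,q4,q5}}
  V12={{q3},{q1,q3},{q1,q4},{q1,q5},{q2,q3},{q3,q4},{q3,q5},{q3,q6},{q1,q3,q4},{q1,q4,q5},{q2,q3,q6},{q3,q4,q5}} V13={{q3},{q1,q3},{q2,q3},{q3,q4},{q3,q5},{q3,q6},{q1,q3,q4},{q2,q3,q6},{q3,q4,q5}} V23={{q3},{q1,q3},{q2,q3},{q2,q4},{q2,q6},{q3,q4},{q3,q5},{q3,q6},{q1,q3,q4},{q2,q3,q6},{q3,q4,q5}}
  V123={{q3},{q1,q3},{q2,q3},{q3,q4},{q3,q5},{q3,q6},{q1,q3,q4},{q2,q3,q6},{q3,q4,q5}}
components per intersection:
  V1: {{q1},{q3},{q1,q3},{q1,q4},{q1,q5},{q2,q3},{q3,q4},{q3,q5},{q3,q6},{q1,q3,q4},{q1,q4,q5},{q2,q3,q6},{q3,q4,q5}}
  V2: {{q3},{q4},{q5},{q6},{q1,q3},{q1,q4},{q1,q5},{q2,q3},{q2,q4},{q2,q6},{q3,q4},{q3,q5},{q3,q6},{q4,q5},{q1,q3,q4},{q1,q4,q5},{q2,q3,q6},{q3,q4,q5}}
  V3: {{q2},{q3},{q1,q3},{q2,q3},{q2,q4},{q2,q6},{q3,q4},{q3,q5},{q3,q6},{q1,q3,q4},{q2,q3,q6},{q3,q4,q5}}
  V12: {{q3},{q1,q3},{q1,q4},{q1,q5},{q2,q3},{q3,q4},{q3,q5},{q3,q6},{q1,q3,q4},{q1,q4,q5},{q2,q3,q6},{q3,q4,q5}}
  V13: {{q3},{q1,q3},{q2,q3},{q3,q4},{q3,q5},{q3,q6},{q1,q3,q4},{q2,q3,q6},{q3,q4,q5}}
  V23: {{q3},{q1,q3},{q2,q3},{q2,q6},{q3,q4},{q3,q5},{q3,q6},{q1,q3,q4},{q2,q3,q6},{q3,q4,q5}} {{q2,q4}}
  V123: {{q3},{q1,q3},{q2,q3},{q3,q4},{q3,q5},{q3,q6},{q1,q3,q4},{q2,q3,q6},{q3,q4,q5}}
C dims 3,4,1; δ0: rk 2, SNF 1^2; δ1: rk 1, SNF 1^1
degree 0: 3−2−0 = 1 → Ȟ^0 ≅ Z
degree 1: 4−1−2 = 1 → Ȟ^1 ≅ Z
degree 2: 1−0−1 = 0 → Ȟ^2 ≅ 0

Ȟ^0 ≅ Z, Ȟ^1 ≅ Z, Ȟ^2 ≅ 0


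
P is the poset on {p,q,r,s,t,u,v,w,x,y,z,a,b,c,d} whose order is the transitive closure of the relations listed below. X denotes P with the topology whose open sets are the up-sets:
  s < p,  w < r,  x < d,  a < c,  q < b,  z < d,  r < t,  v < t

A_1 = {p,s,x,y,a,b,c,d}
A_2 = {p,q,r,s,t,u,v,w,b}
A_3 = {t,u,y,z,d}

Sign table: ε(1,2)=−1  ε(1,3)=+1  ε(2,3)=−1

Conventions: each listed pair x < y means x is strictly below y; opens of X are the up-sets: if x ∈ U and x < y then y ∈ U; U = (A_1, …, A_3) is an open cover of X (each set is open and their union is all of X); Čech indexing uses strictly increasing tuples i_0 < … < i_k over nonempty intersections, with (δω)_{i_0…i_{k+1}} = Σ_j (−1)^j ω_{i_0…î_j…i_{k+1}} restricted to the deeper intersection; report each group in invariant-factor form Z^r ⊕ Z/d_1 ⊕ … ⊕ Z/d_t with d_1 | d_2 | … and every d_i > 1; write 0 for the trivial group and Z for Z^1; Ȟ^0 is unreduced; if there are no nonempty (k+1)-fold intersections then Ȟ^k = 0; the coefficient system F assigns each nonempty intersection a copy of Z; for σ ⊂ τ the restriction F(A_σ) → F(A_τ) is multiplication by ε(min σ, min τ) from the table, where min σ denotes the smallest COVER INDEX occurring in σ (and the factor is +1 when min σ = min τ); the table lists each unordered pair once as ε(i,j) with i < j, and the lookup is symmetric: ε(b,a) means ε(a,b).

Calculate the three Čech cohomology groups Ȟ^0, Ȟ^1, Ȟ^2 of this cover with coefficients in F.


nerve of the cover:
  A12={p,s,b} A13={y,d} A23={t,u}
C dims 3,3; δ0: rk 2, SNF 1^2
Ȟ^0 = (3 − 2) − 0 = 1, so Ȟ^0 ≅ Z
Ȟ^1 = (3 − 0) − 2 = 1, so Ȟ^1 ≅ Z
Ȟ^2 = (0 − 0) − 0 = 0, so Ȟ^2 ≅ 0

Ȟ^0 = Z; Ȟ^1 = Z; Ȟ^2 = 0


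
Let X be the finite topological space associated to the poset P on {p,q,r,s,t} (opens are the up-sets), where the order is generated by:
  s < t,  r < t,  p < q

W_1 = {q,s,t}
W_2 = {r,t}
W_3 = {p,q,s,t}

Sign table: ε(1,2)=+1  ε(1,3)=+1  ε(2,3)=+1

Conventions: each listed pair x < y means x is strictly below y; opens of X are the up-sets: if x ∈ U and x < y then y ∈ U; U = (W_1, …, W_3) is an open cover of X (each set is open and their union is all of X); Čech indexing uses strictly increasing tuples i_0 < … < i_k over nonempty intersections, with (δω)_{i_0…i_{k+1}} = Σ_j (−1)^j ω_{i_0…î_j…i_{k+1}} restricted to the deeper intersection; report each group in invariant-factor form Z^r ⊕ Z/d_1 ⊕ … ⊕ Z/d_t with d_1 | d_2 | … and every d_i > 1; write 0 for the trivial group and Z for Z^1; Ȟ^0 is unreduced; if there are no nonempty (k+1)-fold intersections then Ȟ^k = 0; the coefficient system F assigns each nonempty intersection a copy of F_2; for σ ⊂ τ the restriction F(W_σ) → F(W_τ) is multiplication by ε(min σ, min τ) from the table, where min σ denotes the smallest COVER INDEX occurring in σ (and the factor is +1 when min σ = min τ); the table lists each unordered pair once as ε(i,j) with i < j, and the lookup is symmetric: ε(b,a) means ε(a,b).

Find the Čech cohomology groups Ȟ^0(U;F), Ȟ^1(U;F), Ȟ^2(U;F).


Ȟ^0 ≅ Z/2,  Ȟ^1 ≅ 0,  Ȟ^2 ≅ 0

nonempty intersections:
  W12={t} W13={q,s,t} W23={t}
  W123={t}
C dims 3,3,1; δ0: rk_F2 2; δ1: rk_F2 1
Ȟ^0: (3−2)−0=1 ⇒ Z/2
Ȟ^1: (3−1)−2=0 ⇒ 0
Ȟ^2: (1−0)−1=0 ⇒ 0


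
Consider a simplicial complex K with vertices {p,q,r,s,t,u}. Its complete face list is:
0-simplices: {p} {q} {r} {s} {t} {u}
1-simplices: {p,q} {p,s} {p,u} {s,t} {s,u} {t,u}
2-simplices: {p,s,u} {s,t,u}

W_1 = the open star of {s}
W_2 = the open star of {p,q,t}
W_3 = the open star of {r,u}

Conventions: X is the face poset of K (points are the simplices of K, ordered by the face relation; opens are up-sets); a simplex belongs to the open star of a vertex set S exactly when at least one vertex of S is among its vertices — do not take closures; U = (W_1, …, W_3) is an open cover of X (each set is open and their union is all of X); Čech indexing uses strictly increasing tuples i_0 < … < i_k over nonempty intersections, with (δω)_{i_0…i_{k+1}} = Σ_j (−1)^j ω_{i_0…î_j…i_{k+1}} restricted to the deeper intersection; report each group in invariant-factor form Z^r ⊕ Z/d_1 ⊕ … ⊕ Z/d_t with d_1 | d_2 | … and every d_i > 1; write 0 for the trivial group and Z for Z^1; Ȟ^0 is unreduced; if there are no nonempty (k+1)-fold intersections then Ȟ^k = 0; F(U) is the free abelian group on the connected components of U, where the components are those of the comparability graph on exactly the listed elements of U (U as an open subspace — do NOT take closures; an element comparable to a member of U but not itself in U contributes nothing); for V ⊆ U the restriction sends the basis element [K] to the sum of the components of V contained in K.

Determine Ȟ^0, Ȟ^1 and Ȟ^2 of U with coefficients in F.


Ȟ^0(U;F) ≅ Z^2, Ȟ^1(U;F) ≅ 0 and Ȟ^2(U;F) ≅ 0

nerve of the cover:
  W1={{s},{p,s},{s,t},{s,u},{p,s,u},{s,t,u}} W2={{p},{q},{t},{p,q},{p,s},{p,u},{s,t},{t,u},{p,s,u},{s,t,u}} W3={{r},{u},{p,u},{s,u},{t,u},{p,s,u},{s,t,u}}
  W12={{p,s},{s,t},{p,s,u},{s,t,u}} W13={{s,u},{p,s,u},{s,t,u}} W23={{p,u},{t,u},{p,s,u},{s,t,u}}
  W123={{p,s,u},{s,t,u}}
components per intersection:
  W1: {{s},{p,s},{s,t},{s,u},{p,s,u},{s,t,u}}
  W2: {{p},{q},{p,q},{p,s},{p,u},{p,s,u}} {{t},{s,t},{t,u},{s,t,u}}
  W3: {{r}} {{u},{p,u},{s,u},{t,u},{p,s,u},{s,t,u}}
  W12: {{p,s},{p,s,u}} {{s,t},{s,t,u}}
  W13: {{s,u},{p,s,u},{s,t,u}}
  W23: {{p,u},{p,s,u}} {{t,u},{s,t,u}}
  W123: {{p,s,u}} {{s,t,u}}
C dims 5,5,2; δ0: rk 3, SNF 1^3; δ1: rk 2, SNF 1^2
Ȟ^0 = (5 − 3) − 0 = 2, so Ȟ^0 ≅ Z^2
Ȟ^1 = (5 − 2) − 3 = 0, so Ȟ^1 ≅ 0
Ȟ^2 = (2 − 0) − 2 = 0, so Ȟ^2 ≅ 0


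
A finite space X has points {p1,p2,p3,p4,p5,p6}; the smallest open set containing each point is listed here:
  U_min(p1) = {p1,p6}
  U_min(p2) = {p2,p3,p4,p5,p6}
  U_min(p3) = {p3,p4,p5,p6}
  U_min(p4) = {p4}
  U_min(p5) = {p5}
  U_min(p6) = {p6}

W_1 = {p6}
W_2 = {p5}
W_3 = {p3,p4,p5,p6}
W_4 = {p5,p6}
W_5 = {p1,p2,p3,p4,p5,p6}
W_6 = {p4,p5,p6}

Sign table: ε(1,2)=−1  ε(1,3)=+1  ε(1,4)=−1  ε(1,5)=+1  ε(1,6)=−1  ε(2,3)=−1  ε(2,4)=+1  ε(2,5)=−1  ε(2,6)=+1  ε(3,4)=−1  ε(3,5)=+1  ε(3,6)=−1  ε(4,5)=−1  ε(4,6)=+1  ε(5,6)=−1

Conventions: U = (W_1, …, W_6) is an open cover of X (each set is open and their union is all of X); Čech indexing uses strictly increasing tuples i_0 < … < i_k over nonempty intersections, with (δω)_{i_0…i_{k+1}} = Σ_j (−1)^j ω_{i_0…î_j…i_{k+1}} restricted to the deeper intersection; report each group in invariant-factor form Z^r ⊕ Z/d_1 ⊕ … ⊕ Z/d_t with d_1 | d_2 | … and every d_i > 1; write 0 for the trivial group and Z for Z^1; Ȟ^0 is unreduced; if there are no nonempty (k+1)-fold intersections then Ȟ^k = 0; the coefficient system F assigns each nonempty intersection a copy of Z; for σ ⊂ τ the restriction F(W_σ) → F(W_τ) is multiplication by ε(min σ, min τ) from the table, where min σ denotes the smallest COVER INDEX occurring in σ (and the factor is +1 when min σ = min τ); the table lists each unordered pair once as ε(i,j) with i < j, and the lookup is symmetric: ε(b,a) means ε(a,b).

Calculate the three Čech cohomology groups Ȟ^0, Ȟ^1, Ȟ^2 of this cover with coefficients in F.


nonempty intersections:
  W13={p6} W14={p6} W15={p6} W16={p6} W23={p5} W24={p5} W25={p5} W26={p5} W34={p5,p6} W35={p3,p4,p5,p6} W36={p4,p5,p6} W45={p5,p6} W46={p5,p6} W56={p4,p5,p6}
  W134={p6} W135={p6} W136={p6} W145={p6} W146={p6} W156={p6} W234={p5} W235={p5} W236={p5} W245={p5} W246={p5} W256={p5} W345={p5,p6} W346={p5,p6} W356={p4,p5,p6} W456={p5,p6}
  W1345={p6} W1346={p6} W1356={p6} W1456={p6} W2345={p5} W2346={p5} W2356={p5} W2456={p5} W3456={p5,p6}
  W13456={p6} W23456={p5}
C dims 6,14,16,9; δ0: rk 5, SNF 1^5; δ1: rk 9, SNF 1^9; δ2: rk 7, SNF 1^7
Ȟ^0: (6−5)−0=1 ⇒ Z
Ȟ^1: (14−9)−5=0 ⇒ 0
Ȟ^2: (16−7)−9=0 ⇒ 0

Ȟ^0 ≅ Z, Ȟ^1 ≅ 0 and Ȟ^2 ≅ 0


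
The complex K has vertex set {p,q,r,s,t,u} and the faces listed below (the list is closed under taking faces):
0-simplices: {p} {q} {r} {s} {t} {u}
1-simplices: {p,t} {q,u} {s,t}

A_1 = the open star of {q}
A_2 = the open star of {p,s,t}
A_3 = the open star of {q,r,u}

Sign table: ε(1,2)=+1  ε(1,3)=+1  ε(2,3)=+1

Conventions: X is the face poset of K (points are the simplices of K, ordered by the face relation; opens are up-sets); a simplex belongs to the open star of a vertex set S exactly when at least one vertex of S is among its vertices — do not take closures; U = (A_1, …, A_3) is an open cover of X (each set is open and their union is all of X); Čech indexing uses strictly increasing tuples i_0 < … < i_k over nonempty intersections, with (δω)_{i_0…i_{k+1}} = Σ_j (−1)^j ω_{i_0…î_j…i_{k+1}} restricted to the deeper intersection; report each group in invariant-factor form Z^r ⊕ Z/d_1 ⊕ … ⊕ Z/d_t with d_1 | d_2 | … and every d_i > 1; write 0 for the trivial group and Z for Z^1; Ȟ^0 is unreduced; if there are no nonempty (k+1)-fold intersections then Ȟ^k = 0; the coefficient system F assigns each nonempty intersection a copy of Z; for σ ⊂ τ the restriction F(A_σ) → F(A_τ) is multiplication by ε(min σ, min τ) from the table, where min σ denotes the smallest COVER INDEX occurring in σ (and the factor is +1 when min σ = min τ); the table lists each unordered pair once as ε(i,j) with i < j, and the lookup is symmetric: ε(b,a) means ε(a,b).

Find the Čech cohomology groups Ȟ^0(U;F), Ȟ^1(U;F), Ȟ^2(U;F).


cover nerve:
  A1={{q},{q,u}} A2={{p},{s},{t},{p,t},{s,t}} A3={{q},{r},{u},{q,u}}
  A13={{q},{q,u}}
C dims 3,1; δ0: rk 1, SNF 1^1
Ȟ^0: (3−1)−0=2 ⇒ Z^2
Ȟ^1: (1−0)−1=0 ⇒ 0
Ȟ^2: (0−0)−0=0 ⇒ 0

Ȟ^0 ≅ Z^2, Ȟ^1 ≅ 0 and Ȟ^2 ≅ 0


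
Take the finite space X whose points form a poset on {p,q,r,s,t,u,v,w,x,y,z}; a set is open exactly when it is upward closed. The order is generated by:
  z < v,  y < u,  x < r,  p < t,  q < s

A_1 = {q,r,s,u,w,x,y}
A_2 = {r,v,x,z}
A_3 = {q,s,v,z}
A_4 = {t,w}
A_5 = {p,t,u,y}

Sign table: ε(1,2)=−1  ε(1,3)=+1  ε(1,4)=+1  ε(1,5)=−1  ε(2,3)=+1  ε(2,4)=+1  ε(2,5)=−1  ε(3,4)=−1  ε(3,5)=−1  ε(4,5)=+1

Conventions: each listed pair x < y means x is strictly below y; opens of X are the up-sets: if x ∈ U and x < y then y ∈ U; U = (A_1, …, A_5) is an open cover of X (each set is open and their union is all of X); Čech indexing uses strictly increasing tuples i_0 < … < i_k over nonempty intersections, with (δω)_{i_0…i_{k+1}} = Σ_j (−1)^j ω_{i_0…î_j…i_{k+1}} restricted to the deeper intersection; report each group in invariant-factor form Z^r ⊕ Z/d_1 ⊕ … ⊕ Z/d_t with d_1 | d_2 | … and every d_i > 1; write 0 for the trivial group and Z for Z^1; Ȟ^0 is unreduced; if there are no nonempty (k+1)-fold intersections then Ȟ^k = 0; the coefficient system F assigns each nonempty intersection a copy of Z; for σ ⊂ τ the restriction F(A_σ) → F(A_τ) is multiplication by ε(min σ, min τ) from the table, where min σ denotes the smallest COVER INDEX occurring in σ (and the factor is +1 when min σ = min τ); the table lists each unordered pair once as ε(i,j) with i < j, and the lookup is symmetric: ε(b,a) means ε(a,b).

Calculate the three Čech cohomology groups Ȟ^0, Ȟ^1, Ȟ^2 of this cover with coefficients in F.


Ȟ^0 ≅ 0, Ȟ^1 ≅ Z ⊕ Z/2 and Ȟ^2 ≅ 0

nonempty intersections:
  A12={r,x} A13={q,s} A14={w} A15={u,y} A23={v,z} A45={t}
C dims 5,6; δ0: rk 5, SNF 1^4·2
Ȟ^0: (5−5)−0=0 ⇒ 0
Ȟ^1: (6−0)−5=1 plus torsion [2] ⇒ Z ⊕ Z/2
Ȟ^2: (0−0)−0=0 ⇒ 0


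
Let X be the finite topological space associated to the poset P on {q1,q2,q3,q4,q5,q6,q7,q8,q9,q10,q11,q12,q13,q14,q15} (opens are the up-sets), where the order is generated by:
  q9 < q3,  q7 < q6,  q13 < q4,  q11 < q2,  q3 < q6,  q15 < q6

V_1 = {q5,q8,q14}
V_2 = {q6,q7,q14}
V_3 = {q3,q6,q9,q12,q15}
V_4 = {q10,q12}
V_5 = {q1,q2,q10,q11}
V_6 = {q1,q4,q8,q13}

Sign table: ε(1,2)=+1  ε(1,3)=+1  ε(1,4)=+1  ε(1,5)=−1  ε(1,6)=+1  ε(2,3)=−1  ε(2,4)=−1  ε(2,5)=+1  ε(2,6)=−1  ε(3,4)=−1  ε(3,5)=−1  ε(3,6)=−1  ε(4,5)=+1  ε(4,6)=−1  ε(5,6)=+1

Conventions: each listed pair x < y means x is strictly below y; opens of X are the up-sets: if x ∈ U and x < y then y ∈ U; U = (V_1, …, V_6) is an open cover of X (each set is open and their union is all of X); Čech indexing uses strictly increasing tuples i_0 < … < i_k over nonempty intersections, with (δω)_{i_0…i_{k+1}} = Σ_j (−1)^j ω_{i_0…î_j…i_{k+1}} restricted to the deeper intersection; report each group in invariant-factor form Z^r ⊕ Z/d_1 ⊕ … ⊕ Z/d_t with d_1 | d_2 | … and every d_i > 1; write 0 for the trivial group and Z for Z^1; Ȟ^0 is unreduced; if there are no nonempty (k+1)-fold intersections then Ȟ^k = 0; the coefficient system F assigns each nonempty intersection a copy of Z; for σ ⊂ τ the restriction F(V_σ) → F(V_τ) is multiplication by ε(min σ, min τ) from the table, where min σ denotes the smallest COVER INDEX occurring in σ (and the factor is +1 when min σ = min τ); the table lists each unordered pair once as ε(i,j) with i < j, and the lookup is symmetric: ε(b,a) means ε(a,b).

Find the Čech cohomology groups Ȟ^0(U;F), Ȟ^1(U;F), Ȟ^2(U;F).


intersection data:
  V12={q14} V16={q8} V23={q6} V34={q12} V45={q10} V56={q1}
C dims 6,6; δ0: rk 5, SNF 1^5
Ȟ^0 = (6 − 5) − 0 = 1, so Ȟ^0 ≅ Z
Ȟ^1 = (6 − 0) − 5 = 1, so Ȟ^1 ≅ Z
Ȟ^2 = (0 − 0) − 0 = 0, so Ȟ^2 ≅ 0

Ȟ^0(U;F) ≅ Z; Ȟ^1(U;F) ≅ Z; Ȟ^2(U;F) ≅ 0


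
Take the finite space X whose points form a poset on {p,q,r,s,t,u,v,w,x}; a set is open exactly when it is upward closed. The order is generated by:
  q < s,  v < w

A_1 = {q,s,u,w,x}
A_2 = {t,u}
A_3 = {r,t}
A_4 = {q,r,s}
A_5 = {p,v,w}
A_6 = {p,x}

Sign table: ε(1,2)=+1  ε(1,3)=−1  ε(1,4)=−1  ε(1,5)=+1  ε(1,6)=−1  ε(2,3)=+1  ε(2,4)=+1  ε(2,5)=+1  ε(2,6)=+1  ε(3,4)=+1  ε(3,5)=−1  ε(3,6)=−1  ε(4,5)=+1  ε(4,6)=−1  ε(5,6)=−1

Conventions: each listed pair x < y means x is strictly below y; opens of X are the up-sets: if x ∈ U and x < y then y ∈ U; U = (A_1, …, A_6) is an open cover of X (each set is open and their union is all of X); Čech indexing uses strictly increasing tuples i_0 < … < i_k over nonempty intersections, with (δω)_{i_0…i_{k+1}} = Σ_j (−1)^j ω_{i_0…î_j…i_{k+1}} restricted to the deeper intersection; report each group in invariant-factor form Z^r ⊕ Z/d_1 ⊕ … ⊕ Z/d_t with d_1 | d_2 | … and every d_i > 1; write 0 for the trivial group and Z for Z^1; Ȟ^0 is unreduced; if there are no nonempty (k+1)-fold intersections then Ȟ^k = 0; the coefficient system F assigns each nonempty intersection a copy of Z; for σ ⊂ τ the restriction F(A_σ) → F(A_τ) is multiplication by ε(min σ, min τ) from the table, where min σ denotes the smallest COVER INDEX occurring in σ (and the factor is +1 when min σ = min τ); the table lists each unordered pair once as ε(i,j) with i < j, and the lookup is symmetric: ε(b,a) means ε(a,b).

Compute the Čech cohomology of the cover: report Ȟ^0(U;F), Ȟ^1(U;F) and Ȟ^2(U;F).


Ȟ^0 ≅ 0,  Ȟ^1 ≅ Z ⊕ Z/2,  Ȟ^2 ≅ 0

nerve of the cover:
  A12={u} A14={q,s} A15={w} A16={x} A23={t} A34={r} A56={p}
C dims 6,7; δ0: rk 6, SNF 1^5·2
Ȟ^0 = (6 − 6) − 0 = 0, so Ȟ^0 ≅ 0
Ȟ^1 = (7 − 0) − 6 = 1 plus torsion [2], so Ȟ^1 ≅ Z ⊕ Z/2
Ȟ^2 = (0 − 0) − 0 = 0, so Ȟ^2 ≅ 0


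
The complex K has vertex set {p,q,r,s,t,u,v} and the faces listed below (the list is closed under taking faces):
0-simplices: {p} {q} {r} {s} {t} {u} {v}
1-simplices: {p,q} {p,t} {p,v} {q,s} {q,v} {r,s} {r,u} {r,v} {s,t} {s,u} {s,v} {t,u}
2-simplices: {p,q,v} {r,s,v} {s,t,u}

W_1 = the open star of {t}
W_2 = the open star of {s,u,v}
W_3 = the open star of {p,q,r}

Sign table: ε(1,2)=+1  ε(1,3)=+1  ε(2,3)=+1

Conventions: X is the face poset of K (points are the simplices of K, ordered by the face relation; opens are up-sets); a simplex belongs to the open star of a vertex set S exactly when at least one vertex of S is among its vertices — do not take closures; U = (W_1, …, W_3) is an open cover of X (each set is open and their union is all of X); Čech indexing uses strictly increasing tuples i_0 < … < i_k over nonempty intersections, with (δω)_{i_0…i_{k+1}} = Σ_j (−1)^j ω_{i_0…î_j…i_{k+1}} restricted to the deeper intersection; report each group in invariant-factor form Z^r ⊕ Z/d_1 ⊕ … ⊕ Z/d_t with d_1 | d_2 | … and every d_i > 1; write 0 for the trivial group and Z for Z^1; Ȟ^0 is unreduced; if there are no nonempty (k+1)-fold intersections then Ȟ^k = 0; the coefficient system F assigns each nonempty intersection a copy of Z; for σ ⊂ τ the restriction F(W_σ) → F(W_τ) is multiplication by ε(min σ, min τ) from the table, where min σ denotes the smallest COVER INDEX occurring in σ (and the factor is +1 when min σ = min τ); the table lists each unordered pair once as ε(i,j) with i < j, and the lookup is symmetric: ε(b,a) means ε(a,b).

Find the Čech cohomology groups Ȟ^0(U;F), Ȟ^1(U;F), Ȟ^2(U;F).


Ȟ^0 ≅ Z,  Ȟ^1 ≅ Z,  Ȟ^2 ≅ 0

nerve simplices:
  W1={{t},{p,t},{s,t},{t,u},{s,t,u}} W2={{s},{u},{v},{p,v},{q,s},{q,v},{r,s},{r,u},{r,v},{s,t},{s,u},{s,v},{t,u},{p,q,v},{r,s,v},{s,t,u}} W3={{p},{q},{r},{p,q},{p,t},{p,v},{q,s},{q,v},{r,s},{r,u},{r,v},{p,q,v},{r,s,v}}
  W12={{s,t},{t,u},{s,t,u}} W13={{p,t}} W23={{p,v},{q,s},{q,v},{r,s},{r,u},{r,v},{p,q,v},{r,s,v}}
C dims 3,3; δ0: rk 2, SNF 1^2
degree 0: 3−2−0 = 1 → Ȟ^0 ≅ Z
degree 1: 3−0−2 = 1 → Ȟ^1 ≅ Z
degree 2: 0−0−0 = 0 → Ȟ^2 ≅ 0


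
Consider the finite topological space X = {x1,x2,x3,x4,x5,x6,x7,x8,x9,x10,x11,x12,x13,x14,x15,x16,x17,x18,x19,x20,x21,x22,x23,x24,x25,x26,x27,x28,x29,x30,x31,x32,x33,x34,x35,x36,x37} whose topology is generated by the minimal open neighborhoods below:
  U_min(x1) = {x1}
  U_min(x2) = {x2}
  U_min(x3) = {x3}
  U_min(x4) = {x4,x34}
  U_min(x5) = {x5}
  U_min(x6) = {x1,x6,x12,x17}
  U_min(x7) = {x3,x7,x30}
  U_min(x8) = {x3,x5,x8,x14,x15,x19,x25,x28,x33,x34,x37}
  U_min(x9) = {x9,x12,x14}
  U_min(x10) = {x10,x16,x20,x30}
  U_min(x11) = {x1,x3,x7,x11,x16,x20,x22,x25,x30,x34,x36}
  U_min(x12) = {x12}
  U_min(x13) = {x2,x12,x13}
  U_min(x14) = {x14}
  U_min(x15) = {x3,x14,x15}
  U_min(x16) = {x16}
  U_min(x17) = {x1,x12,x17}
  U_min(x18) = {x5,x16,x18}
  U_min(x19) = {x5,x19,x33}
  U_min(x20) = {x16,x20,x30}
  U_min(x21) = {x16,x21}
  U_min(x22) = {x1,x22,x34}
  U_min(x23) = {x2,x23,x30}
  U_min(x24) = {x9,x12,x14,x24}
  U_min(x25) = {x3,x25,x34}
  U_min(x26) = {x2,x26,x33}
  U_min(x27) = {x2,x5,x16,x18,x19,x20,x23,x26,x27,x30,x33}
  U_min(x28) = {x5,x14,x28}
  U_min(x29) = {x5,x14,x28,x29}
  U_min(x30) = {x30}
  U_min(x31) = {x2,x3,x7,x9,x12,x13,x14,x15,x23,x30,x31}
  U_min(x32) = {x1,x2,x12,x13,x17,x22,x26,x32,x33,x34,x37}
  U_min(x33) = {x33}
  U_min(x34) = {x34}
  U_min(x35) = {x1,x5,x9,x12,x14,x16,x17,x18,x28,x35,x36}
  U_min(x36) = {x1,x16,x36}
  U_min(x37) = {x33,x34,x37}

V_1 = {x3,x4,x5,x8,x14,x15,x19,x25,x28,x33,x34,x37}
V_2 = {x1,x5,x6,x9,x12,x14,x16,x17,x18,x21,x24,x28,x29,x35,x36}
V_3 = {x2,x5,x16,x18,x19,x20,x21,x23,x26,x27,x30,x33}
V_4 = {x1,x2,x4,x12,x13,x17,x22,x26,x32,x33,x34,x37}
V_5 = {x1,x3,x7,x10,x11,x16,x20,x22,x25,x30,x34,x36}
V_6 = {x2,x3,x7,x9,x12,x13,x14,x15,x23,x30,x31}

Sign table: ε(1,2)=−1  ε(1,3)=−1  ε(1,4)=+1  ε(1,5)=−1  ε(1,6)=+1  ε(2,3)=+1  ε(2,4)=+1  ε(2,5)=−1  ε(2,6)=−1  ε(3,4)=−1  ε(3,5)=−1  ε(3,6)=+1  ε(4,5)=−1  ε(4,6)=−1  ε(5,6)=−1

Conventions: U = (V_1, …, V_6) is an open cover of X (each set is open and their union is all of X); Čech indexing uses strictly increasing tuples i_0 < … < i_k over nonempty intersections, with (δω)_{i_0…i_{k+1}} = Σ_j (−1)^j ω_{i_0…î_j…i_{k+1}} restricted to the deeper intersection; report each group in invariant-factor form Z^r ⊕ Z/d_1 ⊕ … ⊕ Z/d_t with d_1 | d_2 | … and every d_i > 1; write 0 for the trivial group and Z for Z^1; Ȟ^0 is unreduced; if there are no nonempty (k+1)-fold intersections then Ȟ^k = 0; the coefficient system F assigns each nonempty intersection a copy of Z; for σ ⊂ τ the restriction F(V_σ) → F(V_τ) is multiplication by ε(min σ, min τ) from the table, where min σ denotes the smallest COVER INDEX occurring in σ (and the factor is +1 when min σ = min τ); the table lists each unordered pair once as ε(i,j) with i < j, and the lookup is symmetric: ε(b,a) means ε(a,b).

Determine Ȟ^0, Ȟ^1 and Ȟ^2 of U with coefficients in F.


intersection data:
  V12={x5,x14,x28} V13={x5,x19,x33} V14={x4,x33,x34,x37} V15={x3,x25,x34} V16={x3,x14,x15} V23={x5,x16,x18,x21} V24={x1,x12,x17} V25={x1,x16,x36} V26={x9,x12,x14} V34={x2,x26,x33} V35={x16,x20,x30} V36={x2,x23,x30} V45={x1,x22,x34} V46={x2,x12,x13} V56={x3,x7,x30}
  V123={x5} V126={x14} V134={x33} V145={x34} V156={x3} V235={x16} V245={x1} V246={x12} V346={x2} V356={x30}
C dims 6,15,10; δ0: rk 6, SNF 1^5·2; δ1: rk 9, SNF 1^9
Ȟ^0 = (6 − 6) − 0 = 0, so Ȟ^0 ≅ 0
Ȟ^1 = (15 − 9) − 6 = 0 plus torsion [2], so Ȟ^1 ≅ Z/2
Ȟ^2 = (10 − 0) − 9 = 1, so Ȟ^2 ≅ Z

Ȟ^0(U;F) ≅ 0,  Ȟ^1(U;F) ≅ Z/2,  Ȟ^2(U;F) ≅ Z


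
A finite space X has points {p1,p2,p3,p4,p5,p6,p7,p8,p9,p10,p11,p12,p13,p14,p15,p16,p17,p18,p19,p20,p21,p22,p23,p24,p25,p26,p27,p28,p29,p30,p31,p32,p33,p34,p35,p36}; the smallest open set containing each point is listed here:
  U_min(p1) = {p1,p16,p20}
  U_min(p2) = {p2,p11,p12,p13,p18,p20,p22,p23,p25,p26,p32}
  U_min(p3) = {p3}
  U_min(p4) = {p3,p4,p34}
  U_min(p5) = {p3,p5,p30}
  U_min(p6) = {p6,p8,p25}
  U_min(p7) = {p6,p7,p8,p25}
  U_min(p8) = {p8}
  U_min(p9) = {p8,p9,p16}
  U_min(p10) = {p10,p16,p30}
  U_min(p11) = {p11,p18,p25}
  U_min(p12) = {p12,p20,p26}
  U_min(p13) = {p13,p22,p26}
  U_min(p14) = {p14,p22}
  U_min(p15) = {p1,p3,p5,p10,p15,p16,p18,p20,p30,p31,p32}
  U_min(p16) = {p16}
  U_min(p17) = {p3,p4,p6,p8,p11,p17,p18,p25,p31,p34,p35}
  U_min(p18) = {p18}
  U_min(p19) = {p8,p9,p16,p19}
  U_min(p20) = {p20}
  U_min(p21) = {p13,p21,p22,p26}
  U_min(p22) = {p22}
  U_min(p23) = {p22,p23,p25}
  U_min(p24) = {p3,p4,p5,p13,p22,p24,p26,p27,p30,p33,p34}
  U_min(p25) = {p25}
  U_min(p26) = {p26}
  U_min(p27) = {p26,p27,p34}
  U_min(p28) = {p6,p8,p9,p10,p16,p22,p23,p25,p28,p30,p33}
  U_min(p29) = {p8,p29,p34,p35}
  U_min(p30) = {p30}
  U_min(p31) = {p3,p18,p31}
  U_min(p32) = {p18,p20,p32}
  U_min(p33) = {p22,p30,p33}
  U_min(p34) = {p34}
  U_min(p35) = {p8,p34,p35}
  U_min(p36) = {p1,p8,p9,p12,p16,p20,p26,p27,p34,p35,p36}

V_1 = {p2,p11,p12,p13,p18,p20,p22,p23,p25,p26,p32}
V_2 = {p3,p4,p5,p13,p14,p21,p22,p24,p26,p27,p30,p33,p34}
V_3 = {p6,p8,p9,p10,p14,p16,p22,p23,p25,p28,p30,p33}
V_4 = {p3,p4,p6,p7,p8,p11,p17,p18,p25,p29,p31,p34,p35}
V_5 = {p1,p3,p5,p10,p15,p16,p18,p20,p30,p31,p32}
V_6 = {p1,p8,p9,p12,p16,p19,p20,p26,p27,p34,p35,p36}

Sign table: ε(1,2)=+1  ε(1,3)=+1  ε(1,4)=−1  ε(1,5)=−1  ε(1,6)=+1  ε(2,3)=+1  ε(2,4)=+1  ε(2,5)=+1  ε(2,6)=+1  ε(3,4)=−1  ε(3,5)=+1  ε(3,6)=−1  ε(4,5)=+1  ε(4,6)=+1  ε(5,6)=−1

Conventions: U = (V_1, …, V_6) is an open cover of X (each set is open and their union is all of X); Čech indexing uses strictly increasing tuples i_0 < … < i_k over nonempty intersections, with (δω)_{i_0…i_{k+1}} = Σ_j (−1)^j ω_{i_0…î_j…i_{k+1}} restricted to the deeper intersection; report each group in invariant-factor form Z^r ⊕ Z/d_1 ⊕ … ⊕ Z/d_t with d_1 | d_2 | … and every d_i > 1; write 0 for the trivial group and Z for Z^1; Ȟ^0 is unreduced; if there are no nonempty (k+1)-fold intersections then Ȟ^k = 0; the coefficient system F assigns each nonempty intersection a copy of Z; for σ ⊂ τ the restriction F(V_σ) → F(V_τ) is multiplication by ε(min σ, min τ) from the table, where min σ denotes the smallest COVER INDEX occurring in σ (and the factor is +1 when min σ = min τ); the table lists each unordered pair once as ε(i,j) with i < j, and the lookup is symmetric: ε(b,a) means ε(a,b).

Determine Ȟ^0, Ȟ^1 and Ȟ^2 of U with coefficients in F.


Ȟ^0(U;F) ≅ 0,  Ȟ^1(U;F) ≅ Z/2,  Ȟ^2(U;F) ≅ Z

nonempty overlaps:
  V12={p13,p22,p26} V13={p22,p23,p25} V14={p11,p18,p25} V15={p18,p20,p32} V16={p12,p20,p26} V23={p14,p22,p30,p33} V24={p3,p4,p34} V25={p3,p5,p30} V26={p26,p27,p34} V34={p6,p8,p25} V35={p10,p16,p30} V36={p8,p9,p16} V45={p3,p18,p31} V46={p8,p34,p35} V56={p1,p16,p20}
  V123={p22} V126={p26} V134={p25} V145={p18} V156={p20} V235={p30} V245={p3} V246={p34} V346={p8} V356={p16}
C dims 6,15,10; δ0: rk 6, SNF 1^5·2; δ1: rk 9, SNF 1^9
degree 0: 6−6−0 = 0 → Ȟ^0 ≅ 0
degree 1: 15−9−6 = 0 plus torsion [2] → Ȟ^1 ≅ Z/2
degree 2: 10−0−9 = 1 → Ȟ^2 ≅ Z
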